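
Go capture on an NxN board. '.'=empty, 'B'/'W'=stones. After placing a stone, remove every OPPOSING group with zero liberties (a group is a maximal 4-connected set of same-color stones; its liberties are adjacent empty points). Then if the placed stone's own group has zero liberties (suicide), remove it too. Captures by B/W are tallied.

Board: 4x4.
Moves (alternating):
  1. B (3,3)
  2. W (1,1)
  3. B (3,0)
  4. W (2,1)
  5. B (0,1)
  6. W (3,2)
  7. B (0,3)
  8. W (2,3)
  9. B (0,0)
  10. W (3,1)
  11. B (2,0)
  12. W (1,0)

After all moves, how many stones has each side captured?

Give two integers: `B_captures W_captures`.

Move 1: B@(3,3) -> caps B=0 W=0
Move 2: W@(1,1) -> caps B=0 W=0
Move 3: B@(3,0) -> caps B=0 W=0
Move 4: W@(2,1) -> caps B=0 W=0
Move 5: B@(0,1) -> caps B=0 W=0
Move 6: W@(3,2) -> caps B=0 W=0
Move 7: B@(0,3) -> caps B=0 W=0
Move 8: W@(2,3) -> caps B=0 W=1
Move 9: B@(0,0) -> caps B=0 W=1
Move 10: W@(3,1) -> caps B=0 W=1
Move 11: B@(2,0) -> caps B=0 W=1
Move 12: W@(1,0) -> caps B=0 W=3

Answer: 0 3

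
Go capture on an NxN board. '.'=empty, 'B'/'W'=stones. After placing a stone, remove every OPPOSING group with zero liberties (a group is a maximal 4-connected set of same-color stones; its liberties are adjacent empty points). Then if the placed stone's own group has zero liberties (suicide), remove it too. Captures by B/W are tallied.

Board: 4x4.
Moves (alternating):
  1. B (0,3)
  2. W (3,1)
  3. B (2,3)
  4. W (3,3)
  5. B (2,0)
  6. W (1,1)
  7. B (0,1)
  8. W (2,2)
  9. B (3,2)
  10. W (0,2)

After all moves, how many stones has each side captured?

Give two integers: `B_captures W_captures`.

Answer: 1 0

Derivation:
Move 1: B@(0,3) -> caps B=0 W=0
Move 2: W@(3,1) -> caps B=0 W=0
Move 3: B@(2,3) -> caps B=0 W=0
Move 4: W@(3,3) -> caps B=0 W=0
Move 5: B@(2,0) -> caps B=0 W=0
Move 6: W@(1,1) -> caps B=0 W=0
Move 7: B@(0,1) -> caps B=0 W=0
Move 8: W@(2,2) -> caps B=0 W=0
Move 9: B@(3,2) -> caps B=1 W=0
Move 10: W@(0,2) -> caps B=1 W=0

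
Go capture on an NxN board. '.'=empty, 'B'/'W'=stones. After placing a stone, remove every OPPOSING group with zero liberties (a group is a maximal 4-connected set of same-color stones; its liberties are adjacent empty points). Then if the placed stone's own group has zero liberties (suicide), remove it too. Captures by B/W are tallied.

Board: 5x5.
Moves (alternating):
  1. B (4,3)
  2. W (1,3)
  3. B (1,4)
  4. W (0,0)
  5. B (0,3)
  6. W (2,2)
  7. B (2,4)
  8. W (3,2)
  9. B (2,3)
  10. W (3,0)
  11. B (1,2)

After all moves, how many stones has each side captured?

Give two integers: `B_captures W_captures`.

Move 1: B@(4,3) -> caps B=0 W=0
Move 2: W@(1,3) -> caps B=0 W=0
Move 3: B@(1,4) -> caps B=0 W=0
Move 4: W@(0,0) -> caps B=0 W=0
Move 5: B@(0,3) -> caps B=0 W=0
Move 6: W@(2,2) -> caps B=0 W=0
Move 7: B@(2,4) -> caps B=0 W=0
Move 8: W@(3,2) -> caps B=0 W=0
Move 9: B@(2,3) -> caps B=0 W=0
Move 10: W@(3,0) -> caps B=0 W=0
Move 11: B@(1,2) -> caps B=1 W=0

Answer: 1 0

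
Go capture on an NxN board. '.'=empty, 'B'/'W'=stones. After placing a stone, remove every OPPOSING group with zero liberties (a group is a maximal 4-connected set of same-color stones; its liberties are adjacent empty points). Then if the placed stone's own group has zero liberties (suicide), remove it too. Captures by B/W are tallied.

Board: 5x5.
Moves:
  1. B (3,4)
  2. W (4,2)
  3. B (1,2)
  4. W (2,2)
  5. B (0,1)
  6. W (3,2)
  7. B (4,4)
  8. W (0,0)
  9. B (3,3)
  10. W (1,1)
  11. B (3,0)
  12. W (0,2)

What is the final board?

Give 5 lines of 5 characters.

Answer: W.W..
.WB..
..W..
B.WBB
..W.B

Derivation:
Move 1: B@(3,4) -> caps B=0 W=0
Move 2: W@(4,2) -> caps B=0 W=0
Move 3: B@(1,2) -> caps B=0 W=0
Move 4: W@(2,2) -> caps B=0 W=0
Move 5: B@(0,1) -> caps B=0 W=0
Move 6: W@(3,2) -> caps B=0 W=0
Move 7: B@(4,4) -> caps B=0 W=0
Move 8: W@(0,0) -> caps B=0 W=0
Move 9: B@(3,3) -> caps B=0 W=0
Move 10: W@(1,1) -> caps B=0 W=0
Move 11: B@(3,0) -> caps B=0 W=0
Move 12: W@(0,2) -> caps B=0 W=1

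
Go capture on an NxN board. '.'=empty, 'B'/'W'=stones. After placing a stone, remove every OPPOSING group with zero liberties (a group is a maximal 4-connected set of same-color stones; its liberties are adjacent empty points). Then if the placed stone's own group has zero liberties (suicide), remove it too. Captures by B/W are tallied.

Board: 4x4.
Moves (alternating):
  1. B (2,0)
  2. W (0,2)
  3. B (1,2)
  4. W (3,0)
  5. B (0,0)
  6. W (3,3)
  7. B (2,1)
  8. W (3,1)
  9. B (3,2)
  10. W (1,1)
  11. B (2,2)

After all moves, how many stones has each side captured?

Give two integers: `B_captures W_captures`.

Move 1: B@(2,0) -> caps B=0 W=0
Move 2: W@(0,2) -> caps B=0 W=0
Move 3: B@(1,2) -> caps B=0 W=0
Move 4: W@(3,0) -> caps B=0 W=0
Move 5: B@(0,0) -> caps B=0 W=0
Move 6: W@(3,3) -> caps B=0 W=0
Move 7: B@(2,1) -> caps B=0 W=0
Move 8: W@(3,1) -> caps B=0 W=0
Move 9: B@(3,2) -> caps B=2 W=0
Move 10: W@(1,1) -> caps B=2 W=0
Move 11: B@(2,2) -> caps B=2 W=0

Answer: 2 0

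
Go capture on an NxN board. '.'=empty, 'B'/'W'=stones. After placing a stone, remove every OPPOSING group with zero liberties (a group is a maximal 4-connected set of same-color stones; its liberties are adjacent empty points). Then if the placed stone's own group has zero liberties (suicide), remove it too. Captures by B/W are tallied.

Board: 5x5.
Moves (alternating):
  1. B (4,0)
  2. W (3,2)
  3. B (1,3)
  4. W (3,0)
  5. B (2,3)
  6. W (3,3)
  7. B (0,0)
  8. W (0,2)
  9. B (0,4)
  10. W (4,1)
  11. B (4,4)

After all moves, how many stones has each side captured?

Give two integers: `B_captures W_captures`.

Answer: 0 1

Derivation:
Move 1: B@(4,0) -> caps B=0 W=0
Move 2: W@(3,2) -> caps B=0 W=0
Move 3: B@(1,3) -> caps B=0 W=0
Move 4: W@(3,0) -> caps B=0 W=0
Move 5: B@(2,3) -> caps B=0 W=0
Move 6: W@(3,3) -> caps B=0 W=0
Move 7: B@(0,0) -> caps B=0 W=0
Move 8: W@(0,2) -> caps B=0 W=0
Move 9: B@(0,4) -> caps B=0 W=0
Move 10: W@(4,1) -> caps B=0 W=1
Move 11: B@(4,4) -> caps B=0 W=1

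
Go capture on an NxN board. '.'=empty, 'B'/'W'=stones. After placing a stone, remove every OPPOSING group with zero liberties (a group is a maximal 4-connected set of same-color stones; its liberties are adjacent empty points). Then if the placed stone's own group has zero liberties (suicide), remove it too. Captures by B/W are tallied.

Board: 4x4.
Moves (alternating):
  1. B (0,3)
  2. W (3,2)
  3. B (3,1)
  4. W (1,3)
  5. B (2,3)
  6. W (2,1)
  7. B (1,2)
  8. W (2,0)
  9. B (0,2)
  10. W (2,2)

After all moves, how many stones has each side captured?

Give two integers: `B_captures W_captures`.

Move 1: B@(0,3) -> caps B=0 W=0
Move 2: W@(3,2) -> caps B=0 W=0
Move 3: B@(3,1) -> caps B=0 W=0
Move 4: W@(1,3) -> caps B=0 W=0
Move 5: B@(2,3) -> caps B=0 W=0
Move 6: W@(2,1) -> caps B=0 W=0
Move 7: B@(1,2) -> caps B=1 W=0
Move 8: W@(2,0) -> caps B=1 W=0
Move 9: B@(0,2) -> caps B=1 W=0
Move 10: W@(2,2) -> caps B=1 W=0

Answer: 1 0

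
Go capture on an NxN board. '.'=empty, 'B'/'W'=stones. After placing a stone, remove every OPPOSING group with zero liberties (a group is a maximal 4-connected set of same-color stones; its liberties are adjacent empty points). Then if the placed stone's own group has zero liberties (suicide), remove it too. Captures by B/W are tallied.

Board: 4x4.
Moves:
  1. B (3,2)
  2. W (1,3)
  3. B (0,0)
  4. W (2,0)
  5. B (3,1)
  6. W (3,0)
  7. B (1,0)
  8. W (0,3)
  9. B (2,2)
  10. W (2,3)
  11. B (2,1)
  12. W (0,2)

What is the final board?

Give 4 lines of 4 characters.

Move 1: B@(3,2) -> caps B=0 W=0
Move 2: W@(1,3) -> caps B=0 W=0
Move 3: B@(0,0) -> caps B=0 W=0
Move 4: W@(2,0) -> caps B=0 W=0
Move 5: B@(3,1) -> caps B=0 W=0
Move 6: W@(3,0) -> caps B=0 W=0
Move 7: B@(1,0) -> caps B=0 W=0
Move 8: W@(0,3) -> caps B=0 W=0
Move 9: B@(2,2) -> caps B=0 W=0
Move 10: W@(2,3) -> caps B=0 W=0
Move 11: B@(2,1) -> caps B=2 W=0
Move 12: W@(0,2) -> caps B=2 W=0

Answer: B.WW
B..W
.BBW
.BB.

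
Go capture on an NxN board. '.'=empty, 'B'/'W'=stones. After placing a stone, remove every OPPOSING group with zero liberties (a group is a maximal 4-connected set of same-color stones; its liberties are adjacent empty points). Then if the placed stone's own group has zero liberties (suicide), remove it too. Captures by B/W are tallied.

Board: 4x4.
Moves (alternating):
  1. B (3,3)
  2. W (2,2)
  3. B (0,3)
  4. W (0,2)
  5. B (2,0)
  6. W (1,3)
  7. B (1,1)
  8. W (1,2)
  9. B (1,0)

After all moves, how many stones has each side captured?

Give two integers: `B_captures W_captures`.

Move 1: B@(3,3) -> caps B=0 W=0
Move 2: W@(2,2) -> caps B=0 W=0
Move 3: B@(0,3) -> caps B=0 W=0
Move 4: W@(0,2) -> caps B=0 W=0
Move 5: B@(2,0) -> caps B=0 W=0
Move 6: W@(1,3) -> caps B=0 W=1
Move 7: B@(1,1) -> caps B=0 W=1
Move 8: W@(1,2) -> caps B=0 W=1
Move 9: B@(1,0) -> caps B=0 W=1

Answer: 0 1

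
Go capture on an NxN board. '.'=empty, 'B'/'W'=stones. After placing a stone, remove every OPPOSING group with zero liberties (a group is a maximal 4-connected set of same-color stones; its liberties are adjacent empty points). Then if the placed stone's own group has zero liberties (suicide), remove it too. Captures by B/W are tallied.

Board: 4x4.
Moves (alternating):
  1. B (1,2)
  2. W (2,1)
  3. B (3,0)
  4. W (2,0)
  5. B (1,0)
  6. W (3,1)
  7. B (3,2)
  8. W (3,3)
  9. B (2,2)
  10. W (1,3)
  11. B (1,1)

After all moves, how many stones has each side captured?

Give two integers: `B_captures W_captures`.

Answer: 0 1

Derivation:
Move 1: B@(1,2) -> caps B=0 W=0
Move 2: W@(2,1) -> caps B=0 W=0
Move 3: B@(3,0) -> caps B=0 W=0
Move 4: W@(2,0) -> caps B=0 W=0
Move 5: B@(1,0) -> caps B=0 W=0
Move 6: W@(3,1) -> caps B=0 W=1
Move 7: B@(3,2) -> caps B=0 W=1
Move 8: W@(3,3) -> caps B=0 W=1
Move 9: B@(2,2) -> caps B=0 W=1
Move 10: W@(1,3) -> caps B=0 W=1
Move 11: B@(1,1) -> caps B=0 W=1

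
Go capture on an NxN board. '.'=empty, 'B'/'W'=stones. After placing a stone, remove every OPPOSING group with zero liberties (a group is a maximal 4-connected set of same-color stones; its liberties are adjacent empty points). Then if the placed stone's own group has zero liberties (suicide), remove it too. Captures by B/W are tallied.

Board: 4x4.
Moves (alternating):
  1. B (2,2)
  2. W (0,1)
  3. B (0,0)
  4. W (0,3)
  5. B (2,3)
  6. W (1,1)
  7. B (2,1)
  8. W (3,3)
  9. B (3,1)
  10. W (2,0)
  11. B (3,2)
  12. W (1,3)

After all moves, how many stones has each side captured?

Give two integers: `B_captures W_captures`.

Answer: 1 0

Derivation:
Move 1: B@(2,2) -> caps B=0 W=0
Move 2: W@(0,1) -> caps B=0 W=0
Move 3: B@(0,0) -> caps B=0 W=0
Move 4: W@(0,3) -> caps B=0 W=0
Move 5: B@(2,3) -> caps B=0 W=0
Move 6: W@(1,1) -> caps B=0 W=0
Move 7: B@(2,1) -> caps B=0 W=0
Move 8: W@(3,3) -> caps B=0 W=0
Move 9: B@(3,1) -> caps B=0 W=0
Move 10: W@(2,0) -> caps B=0 W=0
Move 11: B@(3,2) -> caps B=1 W=0
Move 12: W@(1,3) -> caps B=1 W=0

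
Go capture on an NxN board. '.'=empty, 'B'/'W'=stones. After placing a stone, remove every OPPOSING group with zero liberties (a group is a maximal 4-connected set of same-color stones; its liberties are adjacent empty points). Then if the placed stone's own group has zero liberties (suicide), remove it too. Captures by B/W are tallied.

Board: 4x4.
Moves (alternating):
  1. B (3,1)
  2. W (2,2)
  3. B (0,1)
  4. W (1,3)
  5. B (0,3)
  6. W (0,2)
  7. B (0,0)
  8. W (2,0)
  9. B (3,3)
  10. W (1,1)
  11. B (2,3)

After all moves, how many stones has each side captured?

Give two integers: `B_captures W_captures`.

Move 1: B@(3,1) -> caps B=0 W=0
Move 2: W@(2,2) -> caps B=0 W=0
Move 3: B@(0,1) -> caps B=0 W=0
Move 4: W@(1,3) -> caps B=0 W=0
Move 5: B@(0,3) -> caps B=0 W=0
Move 6: W@(0,2) -> caps B=0 W=1
Move 7: B@(0,0) -> caps B=0 W=1
Move 8: W@(2,0) -> caps B=0 W=1
Move 9: B@(3,3) -> caps B=0 W=1
Move 10: W@(1,1) -> caps B=0 W=1
Move 11: B@(2,3) -> caps B=0 W=1

Answer: 0 1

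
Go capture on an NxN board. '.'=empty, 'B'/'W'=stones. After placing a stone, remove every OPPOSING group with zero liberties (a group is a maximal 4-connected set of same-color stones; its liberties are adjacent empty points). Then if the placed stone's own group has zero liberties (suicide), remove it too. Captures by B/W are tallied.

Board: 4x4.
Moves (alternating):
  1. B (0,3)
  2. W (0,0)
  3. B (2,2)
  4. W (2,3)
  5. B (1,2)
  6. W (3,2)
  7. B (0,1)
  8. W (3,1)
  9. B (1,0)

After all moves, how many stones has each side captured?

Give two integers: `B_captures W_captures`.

Move 1: B@(0,3) -> caps B=0 W=0
Move 2: W@(0,0) -> caps B=0 W=0
Move 3: B@(2,2) -> caps B=0 W=0
Move 4: W@(2,3) -> caps B=0 W=0
Move 5: B@(1,2) -> caps B=0 W=0
Move 6: W@(3,2) -> caps B=0 W=0
Move 7: B@(0,1) -> caps B=0 W=0
Move 8: W@(3,1) -> caps B=0 W=0
Move 9: B@(1,0) -> caps B=1 W=0

Answer: 1 0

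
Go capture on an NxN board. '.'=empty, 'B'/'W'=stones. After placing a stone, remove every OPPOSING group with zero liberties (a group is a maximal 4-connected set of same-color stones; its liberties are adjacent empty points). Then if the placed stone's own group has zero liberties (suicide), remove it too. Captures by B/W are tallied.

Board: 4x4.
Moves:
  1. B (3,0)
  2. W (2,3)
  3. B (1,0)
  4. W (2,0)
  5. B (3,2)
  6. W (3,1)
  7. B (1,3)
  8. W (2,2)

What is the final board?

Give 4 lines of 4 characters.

Answer: ....
B..B
W.WW
.WB.

Derivation:
Move 1: B@(3,0) -> caps B=0 W=0
Move 2: W@(2,3) -> caps B=0 W=0
Move 3: B@(1,0) -> caps B=0 W=0
Move 4: W@(2,0) -> caps B=0 W=0
Move 5: B@(3,2) -> caps B=0 W=0
Move 6: W@(3,1) -> caps B=0 W=1
Move 7: B@(1,3) -> caps B=0 W=1
Move 8: W@(2,2) -> caps B=0 W=1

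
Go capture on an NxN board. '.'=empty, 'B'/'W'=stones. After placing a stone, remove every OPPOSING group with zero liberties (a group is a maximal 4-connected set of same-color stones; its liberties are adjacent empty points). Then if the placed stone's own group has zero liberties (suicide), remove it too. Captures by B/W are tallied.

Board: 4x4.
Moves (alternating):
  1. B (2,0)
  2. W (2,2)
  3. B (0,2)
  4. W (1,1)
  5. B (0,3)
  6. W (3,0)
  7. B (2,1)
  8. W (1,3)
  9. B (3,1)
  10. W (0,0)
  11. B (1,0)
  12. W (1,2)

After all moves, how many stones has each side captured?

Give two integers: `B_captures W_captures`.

Answer: 1 0

Derivation:
Move 1: B@(2,0) -> caps B=0 W=0
Move 2: W@(2,2) -> caps B=0 W=0
Move 3: B@(0,2) -> caps B=0 W=0
Move 4: W@(1,1) -> caps B=0 W=0
Move 5: B@(0,3) -> caps B=0 W=0
Move 6: W@(3,0) -> caps B=0 W=0
Move 7: B@(2,1) -> caps B=0 W=0
Move 8: W@(1,3) -> caps B=0 W=0
Move 9: B@(3,1) -> caps B=1 W=0
Move 10: W@(0,0) -> caps B=1 W=0
Move 11: B@(1,0) -> caps B=1 W=0
Move 12: W@(1,2) -> caps B=1 W=0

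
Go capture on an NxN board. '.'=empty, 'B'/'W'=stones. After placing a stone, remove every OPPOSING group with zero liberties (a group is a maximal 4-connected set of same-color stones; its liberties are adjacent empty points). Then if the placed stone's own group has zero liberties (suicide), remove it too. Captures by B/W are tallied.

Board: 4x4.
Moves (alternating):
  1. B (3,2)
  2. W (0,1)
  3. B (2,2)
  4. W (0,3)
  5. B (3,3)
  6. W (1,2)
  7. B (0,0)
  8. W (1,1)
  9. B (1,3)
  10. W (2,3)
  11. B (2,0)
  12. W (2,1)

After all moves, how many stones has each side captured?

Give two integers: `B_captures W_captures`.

Answer: 0 1

Derivation:
Move 1: B@(3,2) -> caps B=0 W=0
Move 2: W@(0,1) -> caps B=0 W=0
Move 3: B@(2,2) -> caps B=0 W=0
Move 4: W@(0,3) -> caps B=0 W=0
Move 5: B@(3,3) -> caps B=0 W=0
Move 6: W@(1,2) -> caps B=0 W=0
Move 7: B@(0,0) -> caps B=0 W=0
Move 8: W@(1,1) -> caps B=0 W=0
Move 9: B@(1,3) -> caps B=0 W=0
Move 10: W@(2,3) -> caps B=0 W=1
Move 11: B@(2,0) -> caps B=0 W=1
Move 12: W@(2,1) -> caps B=0 W=1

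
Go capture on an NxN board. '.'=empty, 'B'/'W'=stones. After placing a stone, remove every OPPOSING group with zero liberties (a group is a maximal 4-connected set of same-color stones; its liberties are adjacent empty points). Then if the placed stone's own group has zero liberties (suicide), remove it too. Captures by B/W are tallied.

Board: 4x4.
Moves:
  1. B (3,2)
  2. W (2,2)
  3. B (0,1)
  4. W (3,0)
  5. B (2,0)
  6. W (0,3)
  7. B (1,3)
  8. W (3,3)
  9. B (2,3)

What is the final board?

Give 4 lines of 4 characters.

Move 1: B@(3,2) -> caps B=0 W=0
Move 2: W@(2,2) -> caps B=0 W=0
Move 3: B@(0,1) -> caps B=0 W=0
Move 4: W@(3,0) -> caps B=0 W=0
Move 5: B@(2,0) -> caps B=0 W=0
Move 6: W@(0,3) -> caps B=0 W=0
Move 7: B@(1,3) -> caps B=0 W=0
Move 8: W@(3,3) -> caps B=0 W=0
Move 9: B@(2,3) -> caps B=1 W=0

Answer: .B.W
...B
B.WB
W.B.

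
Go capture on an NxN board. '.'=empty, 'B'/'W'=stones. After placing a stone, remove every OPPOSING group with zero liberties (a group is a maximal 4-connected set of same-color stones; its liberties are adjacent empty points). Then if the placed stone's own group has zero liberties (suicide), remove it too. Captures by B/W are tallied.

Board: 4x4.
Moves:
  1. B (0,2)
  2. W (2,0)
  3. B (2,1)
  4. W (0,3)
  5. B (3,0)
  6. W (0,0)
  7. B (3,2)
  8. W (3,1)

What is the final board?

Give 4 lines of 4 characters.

Move 1: B@(0,2) -> caps B=0 W=0
Move 2: W@(2,0) -> caps B=0 W=0
Move 3: B@(2,1) -> caps B=0 W=0
Move 4: W@(0,3) -> caps B=0 W=0
Move 5: B@(3,0) -> caps B=0 W=0
Move 6: W@(0,0) -> caps B=0 W=0
Move 7: B@(3,2) -> caps B=0 W=0
Move 8: W@(3,1) -> caps B=0 W=1

Answer: W.BW
....
WB..
.WB.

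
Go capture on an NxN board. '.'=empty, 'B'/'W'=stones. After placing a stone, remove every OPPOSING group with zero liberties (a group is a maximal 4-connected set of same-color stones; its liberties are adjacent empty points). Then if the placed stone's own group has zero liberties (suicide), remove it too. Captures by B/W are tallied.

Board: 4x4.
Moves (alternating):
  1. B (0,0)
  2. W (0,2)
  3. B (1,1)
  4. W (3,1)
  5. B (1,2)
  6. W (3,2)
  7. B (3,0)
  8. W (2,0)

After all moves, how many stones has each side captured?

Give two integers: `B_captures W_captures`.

Move 1: B@(0,0) -> caps B=0 W=0
Move 2: W@(0,2) -> caps B=0 W=0
Move 3: B@(1,1) -> caps B=0 W=0
Move 4: W@(3,1) -> caps B=0 W=0
Move 5: B@(1,2) -> caps B=0 W=0
Move 6: W@(3,2) -> caps B=0 W=0
Move 7: B@(3,0) -> caps B=0 W=0
Move 8: W@(2,0) -> caps B=0 W=1

Answer: 0 1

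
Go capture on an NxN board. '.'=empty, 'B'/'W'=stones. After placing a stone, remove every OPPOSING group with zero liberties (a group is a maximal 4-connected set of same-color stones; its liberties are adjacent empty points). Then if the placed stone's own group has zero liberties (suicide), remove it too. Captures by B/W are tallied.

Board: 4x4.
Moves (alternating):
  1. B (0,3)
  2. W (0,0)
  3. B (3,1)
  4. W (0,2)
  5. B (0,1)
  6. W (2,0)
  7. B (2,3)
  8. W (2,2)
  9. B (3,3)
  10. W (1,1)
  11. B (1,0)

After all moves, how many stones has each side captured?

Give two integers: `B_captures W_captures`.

Answer: 0 1

Derivation:
Move 1: B@(0,3) -> caps B=0 W=0
Move 2: W@(0,0) -> caps B=0 W=0
Move 3: B@(3,1) -> caps B=0 W=0
Move 4: W@(0,2) -> caps B=0 W=0
Move 5: B@(0,1) -> caps B=0 W=0
Move 6: W@(2,0) -> caps B=0 W=0
Move 7: B@(2,3) -> caps B=0 W=0
Move 8: W@(2,2) -> caps B=0 W=0
Move 9: B@(3,3) -> caps B=0 W=0
Move 10: W@(1,1) -> caps B=0 W=1
Move 11: B@(1,0) -> caps B=0 W=1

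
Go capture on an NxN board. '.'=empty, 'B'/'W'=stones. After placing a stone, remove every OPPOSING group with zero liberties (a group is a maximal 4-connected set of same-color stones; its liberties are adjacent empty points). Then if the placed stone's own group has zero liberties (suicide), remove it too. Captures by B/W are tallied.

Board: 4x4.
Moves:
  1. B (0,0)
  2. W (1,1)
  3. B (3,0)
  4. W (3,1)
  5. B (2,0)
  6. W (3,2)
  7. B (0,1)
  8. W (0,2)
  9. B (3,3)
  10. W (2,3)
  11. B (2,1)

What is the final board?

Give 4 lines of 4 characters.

Move 1: B@(0,0) -> caps B=0 W=0
Move 2: W@(1,1) -> caps B=0 W=0
Move 3: B@(3,0) -> caps B=0 W=0
Move 4: W@(3,1) -> caps B=0 W=0
Move 5: B@(2,0) -> caps B=0 W=0
Move 6: W@(3,2) -> caps B=0 W=0
Move 7: B@(0,1) -> caps B=0 W=0
Move 8: W@(0,2) -> caps B=0 W=0
Move 9: B@(3,3) -> caps B=0 W=0
Move 10: W@(2,3) -> caps B=0 W=1
Move 11: B@(2,1) -> caps B=0 W=1

Answer: BBW.
.W..
BB.W
BWW.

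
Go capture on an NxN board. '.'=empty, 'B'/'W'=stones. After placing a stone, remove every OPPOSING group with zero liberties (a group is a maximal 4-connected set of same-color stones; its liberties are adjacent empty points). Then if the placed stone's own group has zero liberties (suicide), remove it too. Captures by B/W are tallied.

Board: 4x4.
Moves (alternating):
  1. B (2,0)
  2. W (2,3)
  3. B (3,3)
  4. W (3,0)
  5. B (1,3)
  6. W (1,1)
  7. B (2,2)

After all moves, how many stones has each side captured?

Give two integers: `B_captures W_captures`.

Answer: 1 0

Derivation:
Move 1: B@(2,0) -> caps B=0 W=0
Move 2: W@(2,3) -> caps B=0 W=0
Move 3: B@(3,3) -> caps B=0 W=0
Move 4: W@(3,0) -> caps B=0 W=0
Move 5: B@(1,3) -> caps B=0 W=0
Move 6: W@(1,1) -> caps B=0 W=0
Move 7: B@(2,2) -> caps B=1 W=0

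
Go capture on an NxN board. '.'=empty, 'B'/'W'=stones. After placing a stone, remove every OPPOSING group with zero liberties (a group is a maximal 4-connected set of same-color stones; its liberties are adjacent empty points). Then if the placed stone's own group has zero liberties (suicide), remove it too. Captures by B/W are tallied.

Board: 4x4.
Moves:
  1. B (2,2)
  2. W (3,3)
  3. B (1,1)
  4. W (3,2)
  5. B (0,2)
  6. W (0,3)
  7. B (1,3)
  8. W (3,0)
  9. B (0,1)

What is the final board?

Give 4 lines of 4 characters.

Move 1: B@(2,2) -> caps B=0 W=0
Move 2: W@(3,3) -> caps B=0 W=0
Move 3: B@(1,1) -> caps B=0 W=0
Move 4: W@(3,2) -> caps B=0 W=0
Move 5: B@(0,2) -> caps B=0 W=0
Move 6: W@(0,3) -> caps B=0 W=0
Move 7: B@(1,3) -> caps B=1 W=0
Move 8: W@(3,0) -> caps B=1 W=0
Move 9: B@(0,1) -> caps B=1 W=0

Answer: .BB.
.B.B
..B.
W.WW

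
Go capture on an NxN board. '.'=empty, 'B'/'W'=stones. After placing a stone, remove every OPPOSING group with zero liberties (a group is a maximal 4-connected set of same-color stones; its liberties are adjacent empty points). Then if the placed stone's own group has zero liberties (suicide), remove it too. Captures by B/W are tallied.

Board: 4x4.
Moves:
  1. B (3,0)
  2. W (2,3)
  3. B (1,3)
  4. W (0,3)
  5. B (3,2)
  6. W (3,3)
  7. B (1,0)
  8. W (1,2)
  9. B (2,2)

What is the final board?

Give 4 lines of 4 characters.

Move 1: B@(3,0) -> caps B=0 W=0
Move 2: W@(2,3) -> caps B=0 W=0
Move 3: B@(1,3) -> caps B=0 W=0
Move 4: W@(0,3) -> caps B=0 W=0
Move 5: B@(3,2) -> caps B=0 W=0
Move 6: W@(3,3) -> caps B=0 W=0
Move 7: B@(1,0) -> caps B=0 W=0
Move 8: W@(1,2) -> caps B=0 W=1
Move 9: B@(2,2) -> caps B=0 W=1

Answer: ...W
B.W.
..BW
B.BW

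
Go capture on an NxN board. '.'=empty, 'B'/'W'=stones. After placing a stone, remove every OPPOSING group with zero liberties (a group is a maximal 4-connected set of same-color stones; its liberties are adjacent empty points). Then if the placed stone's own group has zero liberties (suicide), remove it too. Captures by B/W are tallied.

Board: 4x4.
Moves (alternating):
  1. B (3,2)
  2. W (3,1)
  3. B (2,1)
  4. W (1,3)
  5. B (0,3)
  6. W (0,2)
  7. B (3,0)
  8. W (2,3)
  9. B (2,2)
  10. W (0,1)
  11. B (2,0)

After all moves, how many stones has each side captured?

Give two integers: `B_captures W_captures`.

Move 1: B@(3,2) -> caps B=0 W=0
Move 2: W@(3,1) -> caps B=0 W=0
Move 3: B@(2,1) -> caps B=0 W=0
Move 4: W@(1,3) -> caps B=0 W=0
Move 5: B@(0,3) -> caps B=0 W=0
Move 6: W@(0,2) -> caps B=0 W=1
Move 7: B@(3,0) -> caps B=1 W=1
Move 8: W@(2,3) -> caps B=1 W=1
Move 9: B@(2,2) -> caps B=1 W=1
Move 10: W@(0,1) -> caps B=1 W=1
Move 11: B@(2,0) -> caps B=1 W=1

Answer: 1 1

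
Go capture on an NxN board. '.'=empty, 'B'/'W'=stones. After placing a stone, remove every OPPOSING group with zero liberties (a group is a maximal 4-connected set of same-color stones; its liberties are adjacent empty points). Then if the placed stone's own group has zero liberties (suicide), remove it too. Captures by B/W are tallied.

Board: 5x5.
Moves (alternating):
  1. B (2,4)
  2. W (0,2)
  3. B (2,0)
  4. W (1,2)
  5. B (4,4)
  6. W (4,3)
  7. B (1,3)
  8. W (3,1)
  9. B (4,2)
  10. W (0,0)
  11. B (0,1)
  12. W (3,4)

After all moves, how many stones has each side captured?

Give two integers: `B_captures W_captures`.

Move 1: B@(2,4) -> caps B=0 W=0
Move 2: W@(0,2) -> caps B=0 W=0
Move 3: B@(2,0) -> caps B=0 W=0
Move 4: W@(1,2) -> caps B=0 W=0
Move 5: B@(4,4) -> caps B=0 W=0
Move 6: W@(4,3) -> caps B=0 W=0
Move 7: B@(1,3) -> caps B=0 W=0
Move 8: W@(3,1) -> caps B=0 W=0
Move 9: B@(4,2) -> caps B=0 W=0
Move 10: W@(0,0) -> caps B=0 W=0
Move 11: B@(0,1) -> caps B=0 W=0
Move 12: W@(3,4) -> caps B=0 W=1

Answer: 0 1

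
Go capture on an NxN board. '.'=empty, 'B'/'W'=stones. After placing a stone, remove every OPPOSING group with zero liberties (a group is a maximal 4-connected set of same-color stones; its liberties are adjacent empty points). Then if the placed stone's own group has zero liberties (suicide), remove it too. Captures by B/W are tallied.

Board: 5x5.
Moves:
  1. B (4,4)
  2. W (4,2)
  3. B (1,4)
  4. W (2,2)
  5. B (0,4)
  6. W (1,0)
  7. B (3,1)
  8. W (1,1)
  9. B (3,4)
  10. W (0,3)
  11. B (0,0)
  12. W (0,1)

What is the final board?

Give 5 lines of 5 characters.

Answer: .W.WB
WW..B
..W..
.B..B
..W.B

Derivation:
Move 1: B@(4,4) -> caps B=0 W=0
Move 2: W@(4,2) -> caps B=0 W=0
Move 3: B@(1,4) -> caps B=0 W=0
Move 4: W@(2,2) -> caps B=0 W=0
Move 5: B@(0,4) -> caps B=0 W=0
Move 6: W@(1,0) -> caps B=0 W=0
Move 7: B@(3,1) -> caps B=0 W=0
Move 8: W@(1,1) -> caps B=0 W=0
Move 9: B@(3,4) -> caps B=0 W=0
Move 10: W@(0,3) -> caps B=0 W=0
Move 11: B@(0,0) -> caps B=0 W=0
Move 12: W@(0,1) -> caps B=0 W=1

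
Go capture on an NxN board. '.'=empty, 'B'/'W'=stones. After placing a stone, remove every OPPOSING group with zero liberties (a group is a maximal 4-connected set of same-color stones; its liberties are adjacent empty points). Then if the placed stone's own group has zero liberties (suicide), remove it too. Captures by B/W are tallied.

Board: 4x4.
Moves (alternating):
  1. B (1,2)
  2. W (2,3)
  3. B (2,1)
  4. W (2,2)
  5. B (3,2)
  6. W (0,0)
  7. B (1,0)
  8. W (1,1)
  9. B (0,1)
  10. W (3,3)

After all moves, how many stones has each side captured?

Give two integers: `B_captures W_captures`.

Answer: 2 0

Derivation:
Move 1: B@(1,2) -> caps B=0 W=0
Move 2: W@(2,3) -> caps B=0 W=0
Move 3: B@(2,1) -> caps B=0 W=0
Move 4: W@(2,2) -> caps B=0 W=0
Move 5: B@(3,2) -> caps B=0 W=0
Move 6: W@(0,0) -> caps B=0 W=0
Move 7: B@(1,0) -> caps B=0 W=0
Move 8: W@(1,1) -> caps B=0 W=0
Move 9: B@(0,1) -> caps B=2 W=0
Move 10: W@(3,3) -> caps B=2 W=0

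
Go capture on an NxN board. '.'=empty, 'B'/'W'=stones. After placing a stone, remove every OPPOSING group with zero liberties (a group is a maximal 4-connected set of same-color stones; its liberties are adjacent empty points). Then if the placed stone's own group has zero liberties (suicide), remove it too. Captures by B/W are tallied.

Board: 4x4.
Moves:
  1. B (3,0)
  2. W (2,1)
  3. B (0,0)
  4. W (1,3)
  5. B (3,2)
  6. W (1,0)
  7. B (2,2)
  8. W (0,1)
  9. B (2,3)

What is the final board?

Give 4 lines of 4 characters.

Answer: .W..
W..W
.WBB
B.B.

Derivation:
Move 1: B@(3,0) -> caps B=0 W=0
Move 2: W@(2,1) -> caps B=0 W=0
Move 3: B@(0,0) -> caps B=0 W=0
Move 4: W@(1,3) -> caps B=0 W=0
Move 5: B@(3,2) -> caps B=0 W=0
Move 6: W@(1,0) -> caps B=0 W=0
Move 7: B@(2,2) -> caps B=0 W=0
Move 8: W@(0,1) -> caps B=0 W=1
Move 9: B@(2,3) -> caps B=0 W=1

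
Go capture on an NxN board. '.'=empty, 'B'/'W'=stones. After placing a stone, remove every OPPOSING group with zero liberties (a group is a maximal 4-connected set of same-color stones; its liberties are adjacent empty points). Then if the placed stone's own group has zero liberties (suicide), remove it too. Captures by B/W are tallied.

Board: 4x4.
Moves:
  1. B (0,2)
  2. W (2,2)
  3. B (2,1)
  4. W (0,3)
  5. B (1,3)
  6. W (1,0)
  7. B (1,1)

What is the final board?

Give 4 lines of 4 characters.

Answer: ..B.
WB.B
.BW.
....

Derivation:
Move 1: B@(0,2) -> caps B=0 W=0
Move 2: W@(2,2) -> caps B=0 W=0
Move 3: B@(2,1) -> caps B=0 W=0
Move 4: W@(0,3) -> caps B=0 W=0
Move 5: B@(1,3) -> caps B=1 W=0
Move 6: W@(1,0) -> caps B=1 W=0
Move 7: B@(1,1) -> caps B=1 W=0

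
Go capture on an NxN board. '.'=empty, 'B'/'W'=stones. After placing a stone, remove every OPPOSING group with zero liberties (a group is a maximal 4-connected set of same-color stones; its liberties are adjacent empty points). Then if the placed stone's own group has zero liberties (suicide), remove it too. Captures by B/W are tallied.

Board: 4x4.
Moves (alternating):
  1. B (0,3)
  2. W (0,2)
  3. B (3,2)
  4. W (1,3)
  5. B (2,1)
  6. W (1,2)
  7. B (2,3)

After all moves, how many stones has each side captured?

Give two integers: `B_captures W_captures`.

Answer: 0 1

Derivation:
Move 1: B@(0,3) -> caps B=0 W=0
Move 2: W@(0,2) -> caps B=0 W=0
Move 3: B@(3,2) -> caps B=0 W=0
Move 4: W@(1,3) -> caps B=0 W=1
Move 5: B@(2,1) -> caps B=0 W=1
Move 6: W@(1,2) -> caps B=0 W=1
Move 7: B@(2,3) -> caps B=0 W=1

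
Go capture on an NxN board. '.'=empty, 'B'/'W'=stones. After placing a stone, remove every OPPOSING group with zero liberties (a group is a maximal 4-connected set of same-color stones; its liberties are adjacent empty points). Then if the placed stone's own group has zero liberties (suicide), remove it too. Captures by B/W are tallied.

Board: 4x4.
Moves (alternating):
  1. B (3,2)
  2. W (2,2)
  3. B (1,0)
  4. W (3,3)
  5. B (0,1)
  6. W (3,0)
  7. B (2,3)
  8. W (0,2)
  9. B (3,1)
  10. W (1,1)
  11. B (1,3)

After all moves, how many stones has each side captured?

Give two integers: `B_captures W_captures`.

Move 1: B@(3,2) -> caps B=0 W=0
Move 2: W@(2,2) -> caps B=0 W=0
Move 3: B@(1,0) -> caps B=0 W=0
Move 4: W@(3,3) -> caps B=0 W=0
Move 5: B@(0,1) -> caps B=0 W=0
Move 6: W@(3,0) -> caps B=0 W=0
Move 7: B@(2,3) -> caps B=1 W=0
Move 8: W@(0,2) -> caps B=1 W=0
Move 9: B@(3,1) -> caps B=1 W=0
Move 10: W@(1,1) -> caps B=1 W=0
Move 11: B@(1,3) -> caps B=1 W=0

Answer: 1 0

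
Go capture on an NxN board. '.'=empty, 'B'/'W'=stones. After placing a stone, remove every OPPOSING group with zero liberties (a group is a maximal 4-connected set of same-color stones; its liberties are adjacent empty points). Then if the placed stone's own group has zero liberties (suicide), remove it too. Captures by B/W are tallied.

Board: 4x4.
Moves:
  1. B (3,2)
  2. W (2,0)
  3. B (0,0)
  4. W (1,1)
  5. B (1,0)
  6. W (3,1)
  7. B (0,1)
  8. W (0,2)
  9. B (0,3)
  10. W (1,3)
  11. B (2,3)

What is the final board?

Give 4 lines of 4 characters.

Answer: ..W.
.W.W
W..B
.WB.

Derivation:
Move 1: B@(3,2) -> caps B=0 W=0
Move 2: W@(2,0) -> caps B=0 W=0
Move 3: B@(0,0) -> caps B=0 W=0
Move 4: W@(1,1) -> caps B=0 W=0
Move 5: B@(1,0) -> caps B=0 W=0
Move 6: W@(3,1) -> caps B=0 W=0
Move 7: B@(0,1) -> caps B=0 W=0
Move 8: W@(0,2) -> caps B=0 W=3
Move 9: B@(0,3) -> caps B=0 W=3
Move 10: W@(1,3) -> caps B=0 W=4
Move 11: B@(2,3) -> caps B=0 W=4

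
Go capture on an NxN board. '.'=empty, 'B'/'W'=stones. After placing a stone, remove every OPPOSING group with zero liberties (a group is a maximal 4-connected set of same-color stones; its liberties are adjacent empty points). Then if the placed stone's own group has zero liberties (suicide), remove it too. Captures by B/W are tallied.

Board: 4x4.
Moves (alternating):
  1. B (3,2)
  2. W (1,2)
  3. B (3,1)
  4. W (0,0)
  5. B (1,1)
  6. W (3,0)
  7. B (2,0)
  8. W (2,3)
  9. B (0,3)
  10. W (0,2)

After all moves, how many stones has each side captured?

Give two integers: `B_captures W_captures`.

Move 1: B@(3,2) -> caps B=0 W=0
Move 2: W@(1,2) -> caps B=0 W=0
Move 3: B@(3,1) -> caps B=0 W=0
Move 4: W@(0,0) -> caps B=0 W=0
Move 5: B@(1,1) -> caps B=0 W=0
Move 6: W@(3,0) -> caps B=0 W=0
Move 7: B@(2,0) -> caps B=1 W=0
Move 8: W@(2,3) -> caps B=1 W=0
Move 9: B@(0,3) -> caps B=1 W=0
Move 10: W@(0,2) -> caps B=1 W=0

Answer: 1 0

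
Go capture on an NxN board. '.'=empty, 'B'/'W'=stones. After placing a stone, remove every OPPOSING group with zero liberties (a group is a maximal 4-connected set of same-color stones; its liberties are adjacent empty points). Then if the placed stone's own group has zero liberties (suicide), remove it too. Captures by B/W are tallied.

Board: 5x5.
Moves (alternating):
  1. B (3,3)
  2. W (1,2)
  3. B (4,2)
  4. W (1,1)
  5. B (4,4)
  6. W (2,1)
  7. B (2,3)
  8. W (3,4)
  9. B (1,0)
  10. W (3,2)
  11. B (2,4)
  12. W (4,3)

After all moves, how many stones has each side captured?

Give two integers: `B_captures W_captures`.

Answer: 1 0

Derivation:
Move 1: B@(3,3) -> caps B=0 W=0
Move 2: W@(1,2) -> caps B=0 W=0
Move 3: B@(4,2) -> caps B=0 W=0
Move 4: W@(1,1) -> caps B=0 W=0
Move 5: B@(4,4) -> caps B=0 W=0
Move 6: W@(2,1) -> caps B=0 W=0
Move 7: B@(2,3) -> caps B=0 W=0
Move 8: W@(3,4) -> caps B=0 W=0
Move 9: B@(1,0) -> caps B=0 W=0
Move 10: W@(3,2) -> caps B=0 W=0
Move 11: B@(2,4) -> caps B=1 W=0
Move 12: W@(4,3) -> caps B=1 W=0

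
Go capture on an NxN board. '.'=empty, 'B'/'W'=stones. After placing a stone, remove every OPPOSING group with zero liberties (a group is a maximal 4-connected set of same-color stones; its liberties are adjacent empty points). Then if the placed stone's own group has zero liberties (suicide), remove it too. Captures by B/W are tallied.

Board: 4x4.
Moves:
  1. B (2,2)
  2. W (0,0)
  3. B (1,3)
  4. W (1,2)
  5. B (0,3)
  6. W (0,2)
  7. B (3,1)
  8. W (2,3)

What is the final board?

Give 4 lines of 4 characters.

Move 1: B@(2,2) -> caps B=0 W=0
Move 2: W@(0,0) -> caps B=0 W=0
Move 3: B@(1,3) -> caps B=0 W=0
Move 4: W@(1,2) -> caps B=0 W=0
Move 5: B@(0,3) -> caps B=0 W=0
Move 6: W@(0,2) -> caps B=0 W=0
Move 7: B@(3,1) -> caps B=0 W=0
Move 8: W@(2,3) -> caps B=0 W=2

Answer: W.W.
..W.
..BW
.B..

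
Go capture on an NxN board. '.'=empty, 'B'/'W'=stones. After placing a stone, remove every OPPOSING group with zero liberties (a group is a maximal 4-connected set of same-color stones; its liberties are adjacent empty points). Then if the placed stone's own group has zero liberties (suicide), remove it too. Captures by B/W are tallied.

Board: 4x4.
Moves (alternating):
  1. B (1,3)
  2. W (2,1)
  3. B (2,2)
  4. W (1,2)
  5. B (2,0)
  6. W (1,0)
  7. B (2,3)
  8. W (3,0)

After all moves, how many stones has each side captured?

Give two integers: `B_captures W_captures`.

Move 1: B@(1,3) -> caps B=0 W=0
Move 2: W@(2,1) -> caps B=0 W=0
Move 3: B@(2,2) -> caps B=0 W=0
Move 4: W@(1,2) -> caps B=0 W=0
Move 5: B@(2,0) -> caps B=0 W=0
Move 6: W@(1,0) -> caps B=0 W=0
Move 7: B@(2,3) -> caps B=0 W=0
Move 8: W@(3,0) -> caps B=0 W=1

Answer: 0 1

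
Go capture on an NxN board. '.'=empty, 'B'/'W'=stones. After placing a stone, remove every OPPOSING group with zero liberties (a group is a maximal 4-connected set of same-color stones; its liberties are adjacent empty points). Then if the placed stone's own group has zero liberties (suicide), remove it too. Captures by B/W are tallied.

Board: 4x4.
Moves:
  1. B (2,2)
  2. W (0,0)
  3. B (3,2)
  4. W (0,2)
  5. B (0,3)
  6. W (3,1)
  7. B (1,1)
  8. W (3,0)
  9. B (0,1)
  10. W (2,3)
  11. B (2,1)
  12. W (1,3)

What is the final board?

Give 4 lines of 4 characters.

Answer: WBW.
.B.W
.BBW
WWB.

Derivation:
Move 1: B@(2,2) -> caps B=0 W=0
Move 2: W@(0,0) -> caps B=0 W=0
Move 3: B@(3,2) -> caps B=0 W=0
Move 4: W@(0,2) -> caps B=0 W=0
Move 5: B@(0,3) -> caps B=0 W=0
Move 6: W@(3,1) -> caps B=0 W=0
Move 7: B@(1,1) -> caps B=0 W=0
Move 8: W@(3,0) -> caps B=0 W=0
Move 9: B@(0,1) -> caps B=0 W=0
Move 10: W@(2,3) -> caps B=0 W=0
Move 11: B@(2,1) -> caps B=0 W=0
Move 12: W@(1,3) -> caps B=0 W=1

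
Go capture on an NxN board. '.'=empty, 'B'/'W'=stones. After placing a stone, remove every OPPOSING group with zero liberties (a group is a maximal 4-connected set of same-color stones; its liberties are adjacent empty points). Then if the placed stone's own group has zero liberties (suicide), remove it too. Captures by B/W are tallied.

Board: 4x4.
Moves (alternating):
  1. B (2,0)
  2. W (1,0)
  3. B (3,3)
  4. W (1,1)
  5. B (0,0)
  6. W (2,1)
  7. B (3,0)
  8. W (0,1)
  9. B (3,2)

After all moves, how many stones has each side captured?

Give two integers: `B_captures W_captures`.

Move 1: B@(2,0) -> caps B=0 W=0
Move 2: W@(1,0) -> caps B=0 W=0
Move 3: B@(3,3) -> caps B=0 W=0
Move 4: W@(1,1) -> caps B=0 W=0
Move 5: B@(0,0) -> caps B=0 W=0
Move 6: W@(2,1) -> caps B=0 W=0
Move 7: B@(3,0) -> caps B=0 W=0
Move 8: W@(0,1) -> caps B=0 W=1
Move 9: B@(3,2) -> caps B=0 W=1

Answer: 0 1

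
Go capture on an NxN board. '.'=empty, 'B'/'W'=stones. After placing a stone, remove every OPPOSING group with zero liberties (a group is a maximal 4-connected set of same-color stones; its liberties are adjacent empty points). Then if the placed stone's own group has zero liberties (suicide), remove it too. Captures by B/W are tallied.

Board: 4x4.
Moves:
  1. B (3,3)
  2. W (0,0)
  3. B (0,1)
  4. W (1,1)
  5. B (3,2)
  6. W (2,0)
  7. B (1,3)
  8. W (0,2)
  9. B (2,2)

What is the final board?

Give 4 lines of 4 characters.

Move 1: B@(3,3) -> caps B=0 W=0
Move 2: W@(0,0) -> caps B=0 W=0
Move 3: B@(0,1) -> caps B=0 W=0
Move 4: W@(1,1) -> caps B=0 W=0
Move 5: B@(3,2) -> caps B=0 W=0
Move 6: W@(2,0) -> caps B=0 W=0
Move 7: B@(1,3) -> caps B=0 W=0
Move 8: W@(0,2) -> caps B=0 W=1
Move 9: B@(2,2) -> caps B=0 W=1

Answer: W.W.
.W.B
W.B.
..BB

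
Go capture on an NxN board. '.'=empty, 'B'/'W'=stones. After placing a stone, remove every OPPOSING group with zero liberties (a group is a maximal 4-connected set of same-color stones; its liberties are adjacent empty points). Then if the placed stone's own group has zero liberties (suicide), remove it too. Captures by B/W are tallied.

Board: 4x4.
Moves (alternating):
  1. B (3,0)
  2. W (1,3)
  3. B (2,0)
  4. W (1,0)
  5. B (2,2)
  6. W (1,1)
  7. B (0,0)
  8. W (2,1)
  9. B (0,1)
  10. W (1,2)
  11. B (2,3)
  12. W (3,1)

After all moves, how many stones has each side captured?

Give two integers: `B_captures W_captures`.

Answer: 0 2

Derivation:
Move 1: B@(3,0) -> caps B=0 W=0
Move 2: W@(1,3) -> caps B=0 W=0
Move 3: B@(2,0) -> caps B=0 W=0
Move 4: W@(1,0) -> caps B=0 W=0
Move 5: B@(2,2) -> caps B=0 W=0
Move 6: W@(1,1) -> caps B=0 W=0
Move 7: B@(0,0) -> caps B=0 W=0
Move 8: W@(2,1) -> caps B=0 W=0
Move 9: B@(0,1) -> caps B=0 W=0
Move 10: W@(1,2) -> caps B=0 W=0
Move 11: B@(2,3) -> caps B=0 W=0
Move 12: W@(3,1) -> caps B=0 W=2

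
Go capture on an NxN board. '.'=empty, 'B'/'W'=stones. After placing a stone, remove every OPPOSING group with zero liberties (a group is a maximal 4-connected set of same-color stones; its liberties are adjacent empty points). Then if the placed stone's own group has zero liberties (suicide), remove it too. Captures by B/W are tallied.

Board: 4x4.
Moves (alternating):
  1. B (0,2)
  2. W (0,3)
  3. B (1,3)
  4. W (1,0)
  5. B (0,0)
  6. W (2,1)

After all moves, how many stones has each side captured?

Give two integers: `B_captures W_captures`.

Move 1: B@(0,2) -> caps B=0 W=0
Move 2: W@(0,3) -> caps B=0 W=0
Move 3: B@(1,3) -> caps B=1 W=0
Move 4: W@(1,0) -> caps B=1 W=0
Move 5: B@(0,0) -> caps B=1 W=0
Move 6: W@(2,1) -> caps B=1 W=0

Answer: 1 0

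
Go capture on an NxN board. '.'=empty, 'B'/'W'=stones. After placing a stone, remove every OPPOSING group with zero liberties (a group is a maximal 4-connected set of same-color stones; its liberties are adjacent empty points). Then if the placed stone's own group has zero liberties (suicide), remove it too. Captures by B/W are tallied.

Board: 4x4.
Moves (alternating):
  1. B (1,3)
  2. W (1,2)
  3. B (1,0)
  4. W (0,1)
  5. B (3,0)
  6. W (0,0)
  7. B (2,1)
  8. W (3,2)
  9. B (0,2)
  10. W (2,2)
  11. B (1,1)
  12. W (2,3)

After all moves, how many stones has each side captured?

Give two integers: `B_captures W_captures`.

Answer: 2 0

Derivation:
Move 1: B@(1,3) -> caps B=0 W=0
Move 2: W@(1,2) -> caps B=0 W=0
Move 3: B@(1,0) -> caps B=0 W=0
Move 4: W@(0,1) -> caps B=0 W=0
Move 5: B@(3,0) -> caps B=0 W=0
Move 6: W@(0,0) -> caps B=0 W=0
Move 7: B@(2,1) -> caps B=0 W=0
Move 8: W@(3,2) -> caps B=0 W=0
Move 9: B@(0,2) -> caps B=0 W=0
Move 10: W@(2,2) -> caps B=0 W=0
Move 11: B@(1,1) -> caps B=2 W=0
Move 12: W@(2,3) -> caps B=2 W=0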